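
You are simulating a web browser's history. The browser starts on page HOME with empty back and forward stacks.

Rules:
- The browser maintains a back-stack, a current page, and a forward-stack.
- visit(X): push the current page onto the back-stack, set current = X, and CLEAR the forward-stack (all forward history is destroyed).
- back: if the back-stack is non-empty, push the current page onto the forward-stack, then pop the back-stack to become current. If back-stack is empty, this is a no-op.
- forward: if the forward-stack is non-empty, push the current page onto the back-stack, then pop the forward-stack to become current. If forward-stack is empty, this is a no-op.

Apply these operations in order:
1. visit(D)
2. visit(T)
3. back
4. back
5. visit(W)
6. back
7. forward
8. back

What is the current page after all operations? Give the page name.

After 1 (visit(D)): cur=D back=1 fwd=0
After 2 (visit(T)): cur=T back=2 fwd=0
After 3 (back): cur=D back=1 fwd=1
After 4 (back): cur=HOME back=0 fwd=2
After 5 (visit(W)): cur=W back=1 fwd=0
After 6 (back): cur=HOME back=0 fwd=1
After 7 (forward): cur=W back=1 fwd=0
After 8 (back): cur=HOME back=0 fwd=1

Answer: HOME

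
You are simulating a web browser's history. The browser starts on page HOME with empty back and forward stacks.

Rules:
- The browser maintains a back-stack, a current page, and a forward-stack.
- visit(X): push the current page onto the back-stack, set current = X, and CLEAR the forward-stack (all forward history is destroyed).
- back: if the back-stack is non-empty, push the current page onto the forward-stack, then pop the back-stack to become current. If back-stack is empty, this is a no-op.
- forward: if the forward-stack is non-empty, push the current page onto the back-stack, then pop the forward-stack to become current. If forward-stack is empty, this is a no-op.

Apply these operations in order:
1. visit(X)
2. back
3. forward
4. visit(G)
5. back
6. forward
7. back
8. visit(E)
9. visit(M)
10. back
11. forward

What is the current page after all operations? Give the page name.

After 1 (visit(X)): cur=X back=1 fwd=0
After 2 (back): cur=HOME back=0 fwd=1
After 3 (forward): cur=X back=1 fwd=0
After 4 (visit(G)): cur=G back=2 fwd=0
After 5 (back): cur=X back=1 fwd=1
After 6 (forward): cur=G back=2 fwd=0
After 7 (back): cur=X back=1 fwd=1
After 8 (visit(E)): cur=E back=2 fwd=0
After 9 (visit(M)): cur=M back=3 fwd=0
After 10 (back): cur=E back=2 fwd=1
After 11 (forward): cur=M back=3 fwd=0

Answer: M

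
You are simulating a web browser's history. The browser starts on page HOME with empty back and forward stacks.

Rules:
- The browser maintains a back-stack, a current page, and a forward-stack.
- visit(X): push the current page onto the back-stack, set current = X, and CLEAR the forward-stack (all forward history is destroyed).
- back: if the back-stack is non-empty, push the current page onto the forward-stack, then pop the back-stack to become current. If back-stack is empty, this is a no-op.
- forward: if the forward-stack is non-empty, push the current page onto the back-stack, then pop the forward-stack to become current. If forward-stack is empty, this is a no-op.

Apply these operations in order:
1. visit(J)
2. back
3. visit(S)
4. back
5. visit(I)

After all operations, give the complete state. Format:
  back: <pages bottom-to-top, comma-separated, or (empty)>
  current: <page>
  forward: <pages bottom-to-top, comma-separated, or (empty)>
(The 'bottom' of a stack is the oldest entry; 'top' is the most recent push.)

Answer: back: HOME
current: I
forward: (empty)

Derivation:
After 1 (visit(J)): cur=J back=1 fwd=0
After 2 (back): cur=HOME back=0 fwd=1
After 3 (visit(S)): cur=S back=1 fwd=0
After 4 (back): cur=HOME back=0 fwd=1
After 5 (visit(I)): cur=I back=1 fwd=0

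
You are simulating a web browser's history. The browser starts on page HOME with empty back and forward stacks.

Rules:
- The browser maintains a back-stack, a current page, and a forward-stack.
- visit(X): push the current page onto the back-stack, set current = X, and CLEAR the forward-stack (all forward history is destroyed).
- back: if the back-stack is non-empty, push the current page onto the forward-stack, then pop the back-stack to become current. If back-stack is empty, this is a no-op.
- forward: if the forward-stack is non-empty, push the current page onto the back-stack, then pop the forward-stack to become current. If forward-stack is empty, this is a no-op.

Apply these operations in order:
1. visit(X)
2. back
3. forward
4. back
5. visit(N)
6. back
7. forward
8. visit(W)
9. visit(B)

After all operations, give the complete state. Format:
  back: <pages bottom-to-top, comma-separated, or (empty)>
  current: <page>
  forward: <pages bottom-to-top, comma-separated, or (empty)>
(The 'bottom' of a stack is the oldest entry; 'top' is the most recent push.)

After 1 (visit(X)): cur=X back=1 fwd=0
After 2 (back): cur=HOME back=0 fwd=1
After 3 (forward): cur=X back=1 fwd=0
After 4 (back): cur=HOME back=0 fwd=1
After 5 (visit(N)): cur=N back=1 fwd=0
After 6 (back): cur=HOME back=0 fwd=1
After 7 (forward): cur=N back=1 fwd=0
After 8 (visit(W)): cur=W back=2 fwd=0
After 9 (visit(B)): cur=B back=3 fwd=0

Answer: back: HOME,N,W
current: B
forward: (empty)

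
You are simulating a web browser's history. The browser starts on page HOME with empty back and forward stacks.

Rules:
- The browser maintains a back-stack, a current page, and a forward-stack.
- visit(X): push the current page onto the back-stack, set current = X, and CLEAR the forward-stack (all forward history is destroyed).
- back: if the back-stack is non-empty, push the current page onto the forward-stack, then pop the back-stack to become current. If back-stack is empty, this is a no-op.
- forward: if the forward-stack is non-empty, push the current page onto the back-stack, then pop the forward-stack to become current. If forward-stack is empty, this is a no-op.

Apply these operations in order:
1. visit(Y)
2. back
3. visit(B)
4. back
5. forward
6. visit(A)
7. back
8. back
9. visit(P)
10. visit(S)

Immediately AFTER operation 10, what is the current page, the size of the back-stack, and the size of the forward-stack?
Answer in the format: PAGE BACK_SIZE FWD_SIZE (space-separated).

After 1 (visit(Y)): cur=Y back=1 fwd=0
After 2 (back): cur=HOME back=0 fwd=1
After 3 (visit(B)): cur=B back=1 fwd=0
After 4 (back): cur=HOME back=0 fwd=1
After 5 (forward): cur=B back=1 fwd=0
After 6 (visit(A)): cur=A back=2 fwd=0
After 7 (back): cur=B back=1 fwd=1
After 8 (back): cur=HOME back=0 fwd=2
After 9 (visit(P)): cur=P back=1 fwd=0
After 10 (visit(S)): cur=S back=2 fwd=0

S 2 0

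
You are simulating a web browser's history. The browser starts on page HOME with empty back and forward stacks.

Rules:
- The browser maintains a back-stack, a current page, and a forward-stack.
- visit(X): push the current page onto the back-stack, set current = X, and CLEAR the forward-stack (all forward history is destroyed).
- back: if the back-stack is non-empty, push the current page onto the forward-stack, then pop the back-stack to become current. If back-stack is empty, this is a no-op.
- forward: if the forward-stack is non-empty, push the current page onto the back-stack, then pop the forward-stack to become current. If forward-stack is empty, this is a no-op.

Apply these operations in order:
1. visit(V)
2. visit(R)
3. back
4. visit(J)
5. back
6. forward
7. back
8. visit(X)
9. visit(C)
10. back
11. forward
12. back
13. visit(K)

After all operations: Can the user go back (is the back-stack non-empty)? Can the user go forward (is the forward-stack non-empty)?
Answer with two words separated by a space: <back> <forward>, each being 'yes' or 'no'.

Answer: yes no

Derivation:
After 1 (visit(V)): cur=V back=1 fwd=0
After 2 (visit(R)): cur=R back=2 fwd=0
After 3 (back): cur=V back=1 fwd=1
After 4 (visit(J)): cur=J back=2 fwd=0
After 5 (back): cur=V back=1 fwd=1
After 6 (forward): cur=J back=2 fwd=0
After 7 (back): cur=V back=1 fwd=1
After 8 (visit(X)): cur=X back=2 fwd=0
After 9 (visit(C)): cur=C back=3 fwd=0
After 10 (back): cur=X back=2 fwd=1
After 11 (forward): cur=C back=3 fwd=0
After 12 (back): cur=X back=2 fwd=1
After 13 (visit(K)): cur=K back=3 fwd=0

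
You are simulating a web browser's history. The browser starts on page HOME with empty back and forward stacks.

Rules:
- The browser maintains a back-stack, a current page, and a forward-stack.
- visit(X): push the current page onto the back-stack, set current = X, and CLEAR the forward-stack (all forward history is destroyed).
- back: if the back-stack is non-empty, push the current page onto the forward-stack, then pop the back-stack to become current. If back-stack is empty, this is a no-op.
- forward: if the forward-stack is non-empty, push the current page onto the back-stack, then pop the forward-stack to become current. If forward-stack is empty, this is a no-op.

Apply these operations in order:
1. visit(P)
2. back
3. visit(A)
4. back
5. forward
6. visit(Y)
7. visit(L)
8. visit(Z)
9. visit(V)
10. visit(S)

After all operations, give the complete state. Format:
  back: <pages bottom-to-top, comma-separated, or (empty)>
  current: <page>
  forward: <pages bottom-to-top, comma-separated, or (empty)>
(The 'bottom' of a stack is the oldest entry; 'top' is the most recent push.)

Answer: back: HOME,A,Y,L,Z,V
current: S
forward: (empty)

Derivation:
After 1 (visit(P)): cur=P back=1 fwd=0
After 2 (back): cur=HOME back=0 fwd=1
After 3 (visit(A)): cur=A back=1 fwd=0
After 4 (back): cur=HOME back=0 fwd=1
After 5 (forward): cur=A back=1 fwd=0
After 6 (visit(Y)): cur=Y back=2 fwd=0
After 7 (visit(L)): cur=L back=3 fwd=0
After 8 (visit(Z)): cur=Z back=4 fwd=0
After 9 (visit(V)): cur=V back=5 fwd=0
After 10 (visit(S)): cur=S back=6 fwd=0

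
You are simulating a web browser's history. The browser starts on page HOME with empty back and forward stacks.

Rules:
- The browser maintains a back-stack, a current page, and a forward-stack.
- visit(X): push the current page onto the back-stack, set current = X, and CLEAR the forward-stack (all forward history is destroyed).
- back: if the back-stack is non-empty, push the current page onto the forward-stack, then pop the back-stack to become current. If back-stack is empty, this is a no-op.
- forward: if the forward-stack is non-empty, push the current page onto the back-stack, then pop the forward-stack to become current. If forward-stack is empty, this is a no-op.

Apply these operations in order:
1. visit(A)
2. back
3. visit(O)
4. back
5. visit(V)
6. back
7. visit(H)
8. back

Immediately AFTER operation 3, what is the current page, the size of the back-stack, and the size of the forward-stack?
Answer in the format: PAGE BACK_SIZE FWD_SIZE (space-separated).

After 1 (visit(A)): cur=A back=1 fwd=0
After 2 (back): cur=HOME back=0 fwd=1
After 3 (visit(O)): cur=O back=1 fwd=0

O 1 0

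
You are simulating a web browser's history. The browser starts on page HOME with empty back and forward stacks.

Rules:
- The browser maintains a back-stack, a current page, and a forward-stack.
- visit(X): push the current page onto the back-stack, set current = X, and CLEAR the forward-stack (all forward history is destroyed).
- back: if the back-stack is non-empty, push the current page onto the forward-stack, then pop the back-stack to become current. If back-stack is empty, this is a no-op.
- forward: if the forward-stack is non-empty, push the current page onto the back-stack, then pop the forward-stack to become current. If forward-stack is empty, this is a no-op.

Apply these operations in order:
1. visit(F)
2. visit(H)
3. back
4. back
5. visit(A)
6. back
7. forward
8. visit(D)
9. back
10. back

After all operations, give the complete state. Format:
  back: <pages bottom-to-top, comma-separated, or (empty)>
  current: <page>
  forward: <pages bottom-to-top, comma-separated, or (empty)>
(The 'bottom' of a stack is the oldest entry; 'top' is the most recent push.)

Answer: back: (empty)
current: HOME
forward: D,A

Derivation:
After 1 (visit(F)): cur=F back=1 fwd=0
After 2 (visit(H)): cur=H back=2 fwd=0
After 3 (back): cur=F back=1 fwd=1
After 4 (back): cur=HOME back=0 fwd=2
After 5 (visit(A)): cur=A back=1 fwd=0
After 6 (back): cur=HOME back=0 fwd=1
After 7 (forward): cur=A back=1 fwd=0
After 8 (visit(D)): cur=D back=2 fwd=0
After 9 (back): cur=A back=1 fwd=1
After 10 (back): cur=HOME back=0 fwd=2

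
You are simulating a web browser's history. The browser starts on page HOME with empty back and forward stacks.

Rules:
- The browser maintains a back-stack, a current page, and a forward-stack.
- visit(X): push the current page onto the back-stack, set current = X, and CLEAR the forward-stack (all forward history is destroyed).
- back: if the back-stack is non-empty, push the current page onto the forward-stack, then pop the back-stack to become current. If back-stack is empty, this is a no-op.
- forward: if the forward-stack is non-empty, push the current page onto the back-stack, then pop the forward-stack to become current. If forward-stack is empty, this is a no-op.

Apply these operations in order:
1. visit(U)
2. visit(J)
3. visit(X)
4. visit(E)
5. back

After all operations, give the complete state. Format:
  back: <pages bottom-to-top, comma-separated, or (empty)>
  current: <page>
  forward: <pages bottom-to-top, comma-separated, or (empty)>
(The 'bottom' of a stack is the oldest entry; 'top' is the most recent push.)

Answer: back: HOME,U,J
current: X
forward: E

Derivation:
After 1 (visit(U)): cur=U back=1 fwd=0
After 2 (visit(J)): cur=J back=2 fwd=0
After 3 (visit(X)): cur=X back=3 fwd=0
After 4 (visit(E)): cur=E back=4 fwd=0
After 5 (back): cur=X back=3 fwd=1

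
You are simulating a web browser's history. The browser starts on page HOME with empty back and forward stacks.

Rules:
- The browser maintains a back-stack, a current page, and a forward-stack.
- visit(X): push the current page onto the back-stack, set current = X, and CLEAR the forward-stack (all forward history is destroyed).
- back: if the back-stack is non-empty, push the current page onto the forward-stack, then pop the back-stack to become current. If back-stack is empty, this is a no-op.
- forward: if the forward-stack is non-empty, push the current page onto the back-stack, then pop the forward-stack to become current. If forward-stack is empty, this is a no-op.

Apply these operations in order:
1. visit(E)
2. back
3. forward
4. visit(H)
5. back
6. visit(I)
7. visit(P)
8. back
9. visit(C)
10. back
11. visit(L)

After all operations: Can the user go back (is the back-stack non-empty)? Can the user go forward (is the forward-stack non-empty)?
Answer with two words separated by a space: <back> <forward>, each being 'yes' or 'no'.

Answer: yes no

Derivation:
After 1 (visit(E)): cur=E back=1 fwd=0
After 2 (back): cur=HOME back=0 fwd=1
After 3 (forward): cur=E back=1 fwd=0
After 4 (visit(H)): cur=H back=2 fwd=0
After 5 (back): cur=E back=1 fwd=1
After 6 (visit(I)): cur=I back=2 fwd=0
After 7 (visit(P)): cur=P back=3 fwd=0
After 8 (back): cur=I back=2 fwd=1
After 9 (visit(C)): cur=C back=3 fwd=0
After 10 (back): cur=I back=2 fwd=1
After 11 (visit(L)): cur=L back=3 fwd=0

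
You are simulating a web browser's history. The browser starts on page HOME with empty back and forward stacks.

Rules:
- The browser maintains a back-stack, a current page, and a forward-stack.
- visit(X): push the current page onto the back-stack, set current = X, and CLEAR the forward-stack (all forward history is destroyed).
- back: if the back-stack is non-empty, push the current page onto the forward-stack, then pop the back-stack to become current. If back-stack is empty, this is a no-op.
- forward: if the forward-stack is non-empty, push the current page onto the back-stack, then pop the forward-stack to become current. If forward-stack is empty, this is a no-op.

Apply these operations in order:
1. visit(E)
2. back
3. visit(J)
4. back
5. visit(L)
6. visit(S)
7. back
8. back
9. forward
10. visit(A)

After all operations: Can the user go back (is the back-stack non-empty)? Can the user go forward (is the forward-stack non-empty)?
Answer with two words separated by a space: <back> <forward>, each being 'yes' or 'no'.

Answer: yes no

Derivation:
After 1 (visit(E)): cur=E back=1 fwd=0
After 2 (back): cur=HOME back=0 fwd=1
After 3 (visit(J)): cur=J back=1 fwd=0
After 4 (back): cur=HOME back=0 fwd=1
After 5 (visit(L)): cur=L back=1 fwd=0
After 6 (visit(S)): cur=S back=2 fwd=0
After 7 (back): cur=L back=1 fwd=1
After 8 (back): cur=HOME back=0 fwd=2
After 9 (forward): cur=L back=1 fwd=1
After 10 (visit(A)): cur=A back=2 fwd=0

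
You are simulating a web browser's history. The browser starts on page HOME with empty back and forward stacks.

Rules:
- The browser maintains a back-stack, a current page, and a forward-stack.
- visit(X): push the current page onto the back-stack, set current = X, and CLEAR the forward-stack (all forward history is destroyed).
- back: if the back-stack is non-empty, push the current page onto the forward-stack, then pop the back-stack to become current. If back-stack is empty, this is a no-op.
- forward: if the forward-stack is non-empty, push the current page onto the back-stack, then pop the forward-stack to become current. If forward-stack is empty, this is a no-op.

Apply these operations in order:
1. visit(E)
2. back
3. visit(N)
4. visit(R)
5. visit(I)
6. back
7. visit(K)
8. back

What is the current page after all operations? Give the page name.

Answer: R

Derivation:
After 1 (visit(E)): cur=E back=1 fwd=0
After 2 (back): cur=HOME back=0 fwd=1
After 3 (visit(N)): cur=N back=1 fwd=0
After 4 (visit(R)): cur=R back=2 fwd=0
After 5 (visit(I)): cur=I back=3 fwd=0
After 6 (back): cur=R back=2 fwd=1
After 7 (visit(K)): cur=K back=3 fwd=0
After 8 (back): cur=R back=2 fwd=1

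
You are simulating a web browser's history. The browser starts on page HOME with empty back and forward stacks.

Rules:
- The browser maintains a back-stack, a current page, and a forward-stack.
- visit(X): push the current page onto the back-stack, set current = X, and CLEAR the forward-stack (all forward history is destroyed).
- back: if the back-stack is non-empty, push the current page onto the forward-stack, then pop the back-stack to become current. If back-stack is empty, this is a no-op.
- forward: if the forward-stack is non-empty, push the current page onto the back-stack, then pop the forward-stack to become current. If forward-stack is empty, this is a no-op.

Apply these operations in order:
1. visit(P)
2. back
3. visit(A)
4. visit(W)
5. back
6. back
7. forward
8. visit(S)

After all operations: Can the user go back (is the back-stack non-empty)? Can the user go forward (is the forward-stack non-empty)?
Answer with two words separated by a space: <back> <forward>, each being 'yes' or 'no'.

Answer: yes no

Derivation:
After 1 (visit(P)): cur=P back=1 fwd=0
After 2 (back): cur=HOME back=0 fwd=1
After 3 (visit(A)): cur=A back=1 fwd=0
After 4 (visit(W)): cur=W back=2 fwd=0
After 5 (back): cur=A back=1 fwd=1
After 6 (back): cur=HOME back=0 fwd=2
After 7 (forward): cur=A back=1 fwd=1
After 8 (visit(S)): cur=S back=2 fwd=0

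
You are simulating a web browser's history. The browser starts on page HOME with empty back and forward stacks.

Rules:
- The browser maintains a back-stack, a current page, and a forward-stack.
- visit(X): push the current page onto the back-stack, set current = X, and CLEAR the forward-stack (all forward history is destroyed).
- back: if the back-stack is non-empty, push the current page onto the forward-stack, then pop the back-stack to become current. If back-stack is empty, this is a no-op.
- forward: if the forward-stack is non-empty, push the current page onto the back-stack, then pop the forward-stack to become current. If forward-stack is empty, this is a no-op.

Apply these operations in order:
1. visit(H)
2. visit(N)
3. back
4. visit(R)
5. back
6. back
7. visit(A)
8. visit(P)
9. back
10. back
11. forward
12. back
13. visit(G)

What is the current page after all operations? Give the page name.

Answer: G

Derivation:
After 1 (visit(H)): cur=H back=1 fwd=0
After 2 (visit(N)): cur=N back=2 fwd=0
After 3 (back): cur=H back=1 fwd=1
After 4 (visit(R)): cur=R back=2 fwd=0
After 5 (back): cur=H back=1 fwd=1
After 6 (back): cur=HOME back=0 fwd=2
After 7 (visit(A)): cur=A back=1 fwd=0
After 8 (visit(P)): cur=P back=2 fwd=0
After 9 (back): cur=A back=1 fwd=1
After 10 (back): cur=HOME back=0 fwd=2
After 11 (forward): cur=A back=1 fwd=1
After 12 (back): cur=HOME back=0 fwd=2
After 13 (visit(G)): cur=G back=1 fwd=0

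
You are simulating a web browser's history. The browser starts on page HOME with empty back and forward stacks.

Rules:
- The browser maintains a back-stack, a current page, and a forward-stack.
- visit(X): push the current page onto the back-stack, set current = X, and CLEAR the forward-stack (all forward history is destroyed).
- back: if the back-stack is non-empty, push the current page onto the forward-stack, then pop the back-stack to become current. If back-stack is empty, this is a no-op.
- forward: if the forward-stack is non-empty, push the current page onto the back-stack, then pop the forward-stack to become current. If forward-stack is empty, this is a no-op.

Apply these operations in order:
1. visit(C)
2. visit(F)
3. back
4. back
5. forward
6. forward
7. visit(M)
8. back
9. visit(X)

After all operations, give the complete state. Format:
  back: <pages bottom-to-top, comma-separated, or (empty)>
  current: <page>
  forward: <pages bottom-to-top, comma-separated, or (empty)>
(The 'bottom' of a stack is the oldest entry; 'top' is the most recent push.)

Answer: back: HOME,C,F
current: X
forward: (empty)

Derivation:
After 1 (visit(C)): cur=C back=1 fwd=0
After 2 (visit(F)): cur=F back=2 fwd=0
After 3 (back): cur=C back=1 fwd=1
After 4 (back): cur=HOME back=0 fwd=2
After 5 (forward): cur=C back=1 fwd=1
After 6 (forward): cur=F back=2 fwd=0
After 7 (visit(M)): cur=M back=3 fwd=0
After 8 (back): cur=F back=2 fwd=1
After 9 (visit(X)): cur=X back=3 fwd=0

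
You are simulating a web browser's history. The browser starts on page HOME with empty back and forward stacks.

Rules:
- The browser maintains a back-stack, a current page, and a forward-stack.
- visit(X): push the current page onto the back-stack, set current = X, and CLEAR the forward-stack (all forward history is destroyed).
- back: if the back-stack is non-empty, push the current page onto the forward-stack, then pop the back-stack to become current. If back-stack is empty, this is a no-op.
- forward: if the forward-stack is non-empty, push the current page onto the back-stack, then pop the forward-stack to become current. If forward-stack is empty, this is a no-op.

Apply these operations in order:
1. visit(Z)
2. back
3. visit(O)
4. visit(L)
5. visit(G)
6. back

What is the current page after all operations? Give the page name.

After 1 (visit(Z)): cur=Z back=1 fwd=0
After 2 (back): cur=HOME back=0 fwd=1
After 3 (visit(O)): cur=O back=1 fwd=0
After 4 (visit(L)): cur=L back=2 fwd=0
After 5 (visit(G)): cur=G back=3 fwd=0
After 6 (back): cur=L back=2 fwd=1

Answer: L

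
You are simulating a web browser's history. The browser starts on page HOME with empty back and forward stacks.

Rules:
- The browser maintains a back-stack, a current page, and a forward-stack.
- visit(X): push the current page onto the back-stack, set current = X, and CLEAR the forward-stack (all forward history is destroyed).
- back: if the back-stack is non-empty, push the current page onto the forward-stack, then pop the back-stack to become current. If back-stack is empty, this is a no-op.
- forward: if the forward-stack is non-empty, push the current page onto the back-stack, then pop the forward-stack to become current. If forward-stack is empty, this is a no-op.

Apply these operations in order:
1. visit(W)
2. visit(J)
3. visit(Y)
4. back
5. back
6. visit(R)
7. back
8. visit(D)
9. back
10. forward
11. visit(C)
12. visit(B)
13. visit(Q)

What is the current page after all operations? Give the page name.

After 1 (visit(W)): cur=W back=1 fwd=0
After 2 (visit(J)): cur=J back=2 fwd=0
After 3 (visit(Y)): cur=Y back=3 fwd=0
After 4 (back): cur=J back=2 fwd=1
After 5 (back): cur=W back=1 fwd=2
After 6 (visit(R)): cur=R back=2 fwd=0
After 7 (back): cur=W back=1 fwd=1
After 8 (visit(D)): cur=D back=2 fwd=0
After 9 (back): cur=W back=1 fwd=1
After 10 (forward): cur=D back=2 fwd=0
After 11 (visit(C)): cur=C back=3 fwd=0
After 12 (visit(B)): cur=B back=4 fwd=0
After 13 (visit(Q)): cur=Q back=5 fwd=0

Answer: Q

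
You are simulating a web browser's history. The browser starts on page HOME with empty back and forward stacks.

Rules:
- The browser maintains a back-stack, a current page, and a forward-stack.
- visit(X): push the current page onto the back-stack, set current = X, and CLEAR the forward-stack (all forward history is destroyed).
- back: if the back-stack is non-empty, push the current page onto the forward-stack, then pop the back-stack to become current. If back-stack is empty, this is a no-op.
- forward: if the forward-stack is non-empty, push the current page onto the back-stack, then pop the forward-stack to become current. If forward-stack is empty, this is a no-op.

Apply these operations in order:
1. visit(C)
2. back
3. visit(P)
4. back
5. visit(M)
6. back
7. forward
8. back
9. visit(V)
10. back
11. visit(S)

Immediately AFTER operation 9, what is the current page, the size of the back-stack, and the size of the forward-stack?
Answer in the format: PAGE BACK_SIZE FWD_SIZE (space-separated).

After 1 (visit(C)): cur=C back=1 fwd=0
After 2 (back): cur=HOME back=0 fwd=1
After 3 (visit(P)): cur=P back=1 fwd=0
After 4 (back): cur=HOME back=0 fwd=1
After 5 (visit(M)): cur=M back=1 fwd=0
After 6 (back): cur=HOME back=0 fwd=1
After 7 (forward): cur=M back=1 fwd=0
After 8 (back): cur=HOME back=0 fwd=1
After 9 (visit(V)): cur=V back=1 fwd=0

V 1 0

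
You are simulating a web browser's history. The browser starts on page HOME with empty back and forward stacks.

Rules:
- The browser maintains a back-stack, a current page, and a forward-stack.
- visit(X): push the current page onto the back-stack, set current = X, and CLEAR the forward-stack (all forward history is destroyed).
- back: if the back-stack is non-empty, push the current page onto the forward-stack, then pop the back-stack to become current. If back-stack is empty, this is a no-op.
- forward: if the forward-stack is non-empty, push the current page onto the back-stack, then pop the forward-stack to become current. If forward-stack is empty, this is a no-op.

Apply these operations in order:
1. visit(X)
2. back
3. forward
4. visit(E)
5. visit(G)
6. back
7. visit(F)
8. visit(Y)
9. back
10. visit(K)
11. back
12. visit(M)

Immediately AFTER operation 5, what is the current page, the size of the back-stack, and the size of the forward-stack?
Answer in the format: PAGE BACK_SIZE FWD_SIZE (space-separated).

After 1 (visit(X)): cur=X back=1 fwd=0
After 2 (back): cur=HOME back=0 fwd=1
After 3 (forward): cur=X back=1 fwd=0
After 4 (visit(E)): cur=E back=2 fwd=0
After 5 (visit(G)): cur=G back=3 fwd=0

G 3 0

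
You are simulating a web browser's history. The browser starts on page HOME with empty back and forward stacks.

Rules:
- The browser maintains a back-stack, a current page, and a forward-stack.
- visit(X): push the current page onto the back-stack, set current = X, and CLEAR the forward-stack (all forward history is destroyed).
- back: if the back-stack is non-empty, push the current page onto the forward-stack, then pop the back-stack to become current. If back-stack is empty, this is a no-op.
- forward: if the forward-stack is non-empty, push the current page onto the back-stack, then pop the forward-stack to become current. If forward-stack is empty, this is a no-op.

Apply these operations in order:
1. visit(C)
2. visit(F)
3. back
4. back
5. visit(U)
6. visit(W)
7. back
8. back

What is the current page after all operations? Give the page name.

After 1 (visit(C)): cur=C back=1 fwd=0
After 2 (visit(F)): cur=F back=2 fwd=0
After 3 (back): cur=C back=1 fwd=1
After 4 (back): cur=HOME back=0 fwd=2
After 5 (visit(U)): cur=U back=1 fwd=0
After 6 (visit(W)): cur=W back=2 fwd=0
After 7 (back): cur=U back=1 fwd=1
After 8 (back): cur=HOME back=0 fwd=2

Answer: HOME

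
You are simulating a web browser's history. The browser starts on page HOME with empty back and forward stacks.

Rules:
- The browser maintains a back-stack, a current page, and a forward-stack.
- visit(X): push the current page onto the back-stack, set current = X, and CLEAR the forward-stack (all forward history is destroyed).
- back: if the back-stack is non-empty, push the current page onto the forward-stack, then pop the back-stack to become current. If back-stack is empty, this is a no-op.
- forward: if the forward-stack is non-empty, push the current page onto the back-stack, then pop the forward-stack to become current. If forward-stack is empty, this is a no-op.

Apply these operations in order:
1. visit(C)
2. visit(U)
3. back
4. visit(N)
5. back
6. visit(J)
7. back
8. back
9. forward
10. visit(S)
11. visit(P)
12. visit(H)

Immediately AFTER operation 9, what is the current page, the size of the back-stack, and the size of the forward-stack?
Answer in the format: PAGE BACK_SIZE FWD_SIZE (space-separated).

After 1 (visit(C)): cur=C back=1 fwd=0
After 2 (visit(U)): cur=U back=2 fwd=0
After 3 (back): cur=C back=1 fwd=1
After 4 (visit(N)): cur=N back=2 fwd=0
After 5 (back): cur=C back=1 fwd=1
After 6 (visit(J)): cur=J back=2 fwd=0
After 7 (back): cur=C back=1 fwd=1
After 8 (back): cur=HOME back=0 fwd=2
After 9 (forward): cur=C back=1 fwd=1

C 1 1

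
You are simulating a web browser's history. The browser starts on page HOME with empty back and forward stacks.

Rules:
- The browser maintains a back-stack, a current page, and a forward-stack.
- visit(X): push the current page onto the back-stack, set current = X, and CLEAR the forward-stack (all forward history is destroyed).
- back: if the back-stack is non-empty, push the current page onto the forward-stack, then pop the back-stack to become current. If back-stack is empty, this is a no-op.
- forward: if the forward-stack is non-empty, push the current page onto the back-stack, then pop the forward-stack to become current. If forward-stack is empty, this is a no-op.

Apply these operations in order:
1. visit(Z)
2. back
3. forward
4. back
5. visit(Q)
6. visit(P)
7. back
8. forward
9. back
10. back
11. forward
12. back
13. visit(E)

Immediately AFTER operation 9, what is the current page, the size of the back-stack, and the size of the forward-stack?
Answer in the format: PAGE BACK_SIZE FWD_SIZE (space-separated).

After 1 (visit(Z)): cur=Z back=1 fwd=0
After 2 (back): cur=HOME back=0 fwd=1
After 3 (forward): cur=Z back=1 fwd=0
After 4 (back): cur=HOME back=0 fwd=1
After 5 (visit(Q)): cur=Q back=1 fwd=0
After 6 (visit(P)): cur=P back=2 fwd=0
After 7 (back): cur=Q back=1 fwd=1
After 8 (forward): cur=P back=2 fwd=0
After 9 (back): cur=Q back=1 fwd=1

Q 1 1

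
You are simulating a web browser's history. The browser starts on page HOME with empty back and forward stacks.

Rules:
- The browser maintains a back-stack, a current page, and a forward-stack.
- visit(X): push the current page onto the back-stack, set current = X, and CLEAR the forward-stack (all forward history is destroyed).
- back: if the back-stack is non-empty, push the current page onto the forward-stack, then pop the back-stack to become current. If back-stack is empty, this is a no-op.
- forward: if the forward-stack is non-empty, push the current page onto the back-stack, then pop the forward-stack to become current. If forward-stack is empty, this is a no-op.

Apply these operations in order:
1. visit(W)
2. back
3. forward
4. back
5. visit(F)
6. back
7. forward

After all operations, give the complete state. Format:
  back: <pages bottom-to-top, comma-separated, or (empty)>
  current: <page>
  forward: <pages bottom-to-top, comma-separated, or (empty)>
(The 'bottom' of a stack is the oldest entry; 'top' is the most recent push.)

After 1 (visit(W)): cur=W back=1 fwd=0
After 2 (back): cur=HOME back=0 fwd=1
After 3 (forward): cur=W back=1 fwd=0
After 4 (back): cur=HOME back=0 fwd=1
After 5 (visit(F)): cur=F back=1 fwd=0
After 6 (back): cur=HOME back=0 fwd=1
After 7 (forward): cur=F back=1 fwd=0

Answer: back: HOME
current: F
forward: (empty)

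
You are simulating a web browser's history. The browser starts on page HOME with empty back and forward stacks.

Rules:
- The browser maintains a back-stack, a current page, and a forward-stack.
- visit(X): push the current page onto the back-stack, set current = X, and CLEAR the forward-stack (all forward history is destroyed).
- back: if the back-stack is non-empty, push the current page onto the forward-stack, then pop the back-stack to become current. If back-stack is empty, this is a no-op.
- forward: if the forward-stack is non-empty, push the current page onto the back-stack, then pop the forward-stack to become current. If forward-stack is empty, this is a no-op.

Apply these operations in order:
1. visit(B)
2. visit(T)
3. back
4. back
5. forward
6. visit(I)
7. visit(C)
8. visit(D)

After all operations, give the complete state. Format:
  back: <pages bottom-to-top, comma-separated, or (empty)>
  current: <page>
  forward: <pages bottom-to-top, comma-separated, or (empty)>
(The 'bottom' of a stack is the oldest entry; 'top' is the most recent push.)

Answer: back: HOME,B,I,C
current: D
forward: (empty)

Derivation:
After 1 (visit(B)): cur=B back=1 fwd=0
After 2 (visit(T)): cur=T back=2 fwd=0
After 3 (back): cur=B back=1 fwd=1
After 4 (back): cur=HOME back=0 fwd=2
After 5 (forward): cur=B back=1 fwd=1
After 6 (visit(I)): cur=I back=2 fwd=0
After 7 (visit(C)): cur=C back=3 fwd=0
After 8 (visit(D)): cur=D back=4 fwd=0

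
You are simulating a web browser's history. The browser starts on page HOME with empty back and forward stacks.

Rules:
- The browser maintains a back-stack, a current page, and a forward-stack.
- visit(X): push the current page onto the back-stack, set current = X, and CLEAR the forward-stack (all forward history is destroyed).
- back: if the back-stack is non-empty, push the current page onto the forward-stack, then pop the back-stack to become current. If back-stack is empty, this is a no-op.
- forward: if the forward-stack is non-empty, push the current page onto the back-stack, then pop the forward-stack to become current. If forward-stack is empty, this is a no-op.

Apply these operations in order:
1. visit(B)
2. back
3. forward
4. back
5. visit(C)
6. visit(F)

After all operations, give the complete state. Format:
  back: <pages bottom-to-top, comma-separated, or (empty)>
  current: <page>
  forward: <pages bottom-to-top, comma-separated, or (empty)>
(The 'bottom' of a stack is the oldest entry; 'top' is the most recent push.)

After 1 (visit(B)): cur=B back=1 fwd=0
After 2 (back): cur=HOME back=0 fwd=1
After 3 (forward): cur=B back=1 fwd=0
After 4 (back): cur=HOME back=0 fwd=1
After 5 (visit(C)): cur=C back=1 fwd=0
After 6 (visit(F)): cur=F back=2 fwd=0

Answer: back: HOME,C
current: F
forward: (empty)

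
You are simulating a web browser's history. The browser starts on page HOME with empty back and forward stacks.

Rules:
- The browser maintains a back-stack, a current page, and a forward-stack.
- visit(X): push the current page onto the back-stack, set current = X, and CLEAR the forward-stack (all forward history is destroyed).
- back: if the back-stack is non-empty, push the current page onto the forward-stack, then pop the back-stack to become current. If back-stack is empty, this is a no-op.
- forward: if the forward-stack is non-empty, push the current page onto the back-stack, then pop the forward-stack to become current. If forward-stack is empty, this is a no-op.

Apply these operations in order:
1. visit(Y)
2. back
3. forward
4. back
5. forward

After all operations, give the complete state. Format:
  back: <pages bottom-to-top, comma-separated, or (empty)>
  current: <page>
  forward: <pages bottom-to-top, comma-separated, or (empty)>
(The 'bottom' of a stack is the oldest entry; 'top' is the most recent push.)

Answer: back: HOME
current: Y
forward: (empty)

Derivation:
After 1 (visit(Y)): cur=Y back=1 fwd=0
After 2 (back): cur=HOME back=0 fwd=1
After 3 (forward): cur=Y back=1 fwd=0
After 4 (back): cur=HOME back=0 fwd=1
After 5 (forward): cur=Y back=1 fwd=0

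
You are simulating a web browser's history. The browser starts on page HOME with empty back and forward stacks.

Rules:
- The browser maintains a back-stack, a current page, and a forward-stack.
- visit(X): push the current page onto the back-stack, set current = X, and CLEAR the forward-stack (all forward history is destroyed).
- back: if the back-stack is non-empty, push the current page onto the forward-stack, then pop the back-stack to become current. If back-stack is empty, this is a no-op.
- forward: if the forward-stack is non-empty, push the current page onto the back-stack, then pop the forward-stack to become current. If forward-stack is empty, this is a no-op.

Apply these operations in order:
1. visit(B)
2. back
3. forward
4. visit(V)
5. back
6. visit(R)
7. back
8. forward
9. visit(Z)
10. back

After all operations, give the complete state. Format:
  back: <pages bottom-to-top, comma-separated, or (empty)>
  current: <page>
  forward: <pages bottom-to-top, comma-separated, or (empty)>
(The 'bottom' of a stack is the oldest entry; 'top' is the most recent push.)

After 1 (visit(B)): cur=B back=1 fwd=0
After 2 (back): cur=HOME back=0 fwd=1
After 3 (forward): cur=B back=1 fwd=0
After 4 (visit(V)): cur=V back=2 fwd=0
After 5 (back): cur=B back=1 fwd=1
After 6 (visit(R)): cur=R back=2 fwd=0
After 7 (back): cur=B back=1 fwd=1
After 8 (forward): cur=R back=2 fwd=0
After 9 (visit(Z)): cur=Z back=3 fwd=0
After 10 (back): cur=R back=2 fwd=1

Answer: back: HOME,B
current: R
forward: Z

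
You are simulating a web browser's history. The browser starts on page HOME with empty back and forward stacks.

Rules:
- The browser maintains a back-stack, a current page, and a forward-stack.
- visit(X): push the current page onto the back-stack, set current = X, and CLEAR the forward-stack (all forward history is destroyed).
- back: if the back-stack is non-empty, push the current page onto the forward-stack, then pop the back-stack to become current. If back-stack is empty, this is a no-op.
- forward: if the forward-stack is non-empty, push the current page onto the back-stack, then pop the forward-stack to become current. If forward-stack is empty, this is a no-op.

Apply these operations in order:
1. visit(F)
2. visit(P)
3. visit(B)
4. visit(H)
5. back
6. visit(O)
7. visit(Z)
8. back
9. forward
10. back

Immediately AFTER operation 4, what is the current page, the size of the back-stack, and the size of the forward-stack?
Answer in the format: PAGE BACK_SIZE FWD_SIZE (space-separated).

After 1 (visit(F)): cur=F back=1 fwd=0
After 2 (visit(P)): cur=P back=2 fwd=0
After 3 (visit(B)): cur=B back=3 fwd=0
After 4 (visit(H)): cur=H back=4 fwd=0

H 4 0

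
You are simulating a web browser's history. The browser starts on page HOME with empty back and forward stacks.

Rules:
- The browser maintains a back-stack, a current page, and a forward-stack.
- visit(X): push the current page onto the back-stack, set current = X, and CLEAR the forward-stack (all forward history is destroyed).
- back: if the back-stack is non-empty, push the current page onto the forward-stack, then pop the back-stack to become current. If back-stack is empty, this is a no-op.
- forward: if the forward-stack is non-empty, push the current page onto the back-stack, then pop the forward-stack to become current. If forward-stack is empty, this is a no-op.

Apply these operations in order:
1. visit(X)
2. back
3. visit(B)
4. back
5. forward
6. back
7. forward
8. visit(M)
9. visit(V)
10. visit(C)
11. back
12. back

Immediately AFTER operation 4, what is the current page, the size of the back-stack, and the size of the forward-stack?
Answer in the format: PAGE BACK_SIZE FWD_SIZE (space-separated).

After 1 (visit(X)): cur=X back=1 fwd=0
After 2 (back): cur=HOME back=0 fwd=1
After 3 (visit(B)): cur=B back=1 fwd=0
After 4 (back): cur=HOME back=0 fwd=1

HOME 0 1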